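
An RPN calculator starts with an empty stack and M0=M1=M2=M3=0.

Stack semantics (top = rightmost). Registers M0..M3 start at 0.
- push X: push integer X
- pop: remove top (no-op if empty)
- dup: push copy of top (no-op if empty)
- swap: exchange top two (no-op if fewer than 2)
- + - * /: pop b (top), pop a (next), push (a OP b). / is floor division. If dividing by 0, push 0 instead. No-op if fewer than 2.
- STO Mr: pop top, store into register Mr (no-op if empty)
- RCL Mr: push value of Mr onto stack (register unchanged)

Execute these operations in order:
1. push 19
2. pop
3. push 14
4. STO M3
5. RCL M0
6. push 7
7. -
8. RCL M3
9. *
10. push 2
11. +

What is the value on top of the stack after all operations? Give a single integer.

After op 1 (push 19): stack=[19] mem=[0,0,0,0]
After op 2 (pop): stack=[empty] mem=[0,0,0,0]
After op 3 (push 14): stack=[14] mem=[0,0,0,0]
After op 4 (STO M3): stack=[empty] mem=[0,0,0,14]
After op 5 (RCL M0): stack=[0] mem=[0,0,0,14]
After op 6 (push 7): stack=[0,7] mem=[0,0,0,14]
After op 7 (-): stack=[-7] mem=[0,0,0,14]
After op 8 (RCL M3): stack=[-7,14] mem=[0,0,0,14]
After op 9 (*): stack=[-98] mem=[0,0,0,14]
After op 10 (push 2): stack=[-98,2] mem=[0,0,0,14]
After op 11 (+): stack=[-96] mem=[0,0,0,14]

Answer: -96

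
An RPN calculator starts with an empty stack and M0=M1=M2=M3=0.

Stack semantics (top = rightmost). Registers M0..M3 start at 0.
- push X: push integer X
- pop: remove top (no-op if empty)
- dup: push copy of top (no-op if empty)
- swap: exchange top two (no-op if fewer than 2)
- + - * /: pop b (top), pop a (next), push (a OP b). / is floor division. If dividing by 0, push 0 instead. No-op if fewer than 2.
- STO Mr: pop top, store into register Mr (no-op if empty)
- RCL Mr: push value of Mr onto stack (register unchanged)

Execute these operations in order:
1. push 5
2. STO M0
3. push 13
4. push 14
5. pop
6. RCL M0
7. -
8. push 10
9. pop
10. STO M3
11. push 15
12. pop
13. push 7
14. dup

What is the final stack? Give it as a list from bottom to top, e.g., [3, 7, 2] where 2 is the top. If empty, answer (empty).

Answer: [7, 7]

Derivation:
After op 1 (push 5): stack=[5] mem=[0,0,0,0]
After op 2 (STO M0): stack=[empty] mem=[5,0,0,0]
After op 3 (push 13): stack=[13] mem=[5,0,0,0]
After op 4 (push 14): stack=[13,14] mem=[5,0,0,0]
After op 5 (pop): stack=[13] mem=[5,0,0,0]
After op 6 (RCL M0): stack=[13,5] mem=[5,0,0,0]
After op 7 (-): stack=[8] mem=[5,0,0,0]
After op 8 (push 10): stack=[8,10] mem=[5,0,0,0]
After op 9 (pop): stack=[8] mem=[5,0,0,0]
After op 10 (STO M3): stack=[empty] mem=[5,0,0,8]
After op 11 (push 15): stack=[15] mem=[5,0,0,8]
After op 12 (pop): stack=[empty] mem=[5,0,0,8]
After op 13 (push 7): stack=[7] mem=[5,0,0,8]
After op 14 (dup): stack=[7,7] mem=[5,0,0,8]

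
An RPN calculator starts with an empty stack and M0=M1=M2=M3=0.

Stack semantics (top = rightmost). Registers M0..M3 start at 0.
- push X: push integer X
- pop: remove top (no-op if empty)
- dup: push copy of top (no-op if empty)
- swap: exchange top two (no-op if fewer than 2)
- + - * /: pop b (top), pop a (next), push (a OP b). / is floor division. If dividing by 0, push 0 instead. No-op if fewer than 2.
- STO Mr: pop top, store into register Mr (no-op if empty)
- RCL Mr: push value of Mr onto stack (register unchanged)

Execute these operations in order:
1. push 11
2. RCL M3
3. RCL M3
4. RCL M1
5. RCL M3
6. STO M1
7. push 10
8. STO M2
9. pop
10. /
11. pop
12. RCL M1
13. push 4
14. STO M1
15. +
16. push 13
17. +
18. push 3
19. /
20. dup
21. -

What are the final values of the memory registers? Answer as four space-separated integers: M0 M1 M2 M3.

Answer: 0 4 10 0

Derivation:
After op 1 (push 11): stack=[11] mem=[0,0,0,0]
After op 2 (RCL M3): stack=[11,0] mem=[0,0,0,0]
After op 3 (RCL M3): stack=[11,0,0] mem=[0,0,0,0]
After op 4 (RCL M1): stack=[11,0,0,0] mem=[0,0,0,0]
After op 5 (RCL M3): stack=[11,0,0,0,0] mem=[0,0,0,0]
After op 6 (STO M1): stack=[11,0,0,0] mem=[0,0,0,0]
After op 7 (push 10): stack=[11,0,0,0,10] mem=[0,0,0,0]
After op 8 (STO M2): stack=[11,0,0,0] mem=[0,0,10,0]
After op 9 (pop): stack=[11,0,0] mem=[0,0,10,0]
After op 10 (/): stack=[11,0] mem=[0,0,10,0]
After op 11 (pop): stack=[11] mem=[0,0,10,0]
After op 12 (RCL M1): stack=[11,0] mem=[0,0,10,0]
After op 13 (push 4): stack=[11,0,4] mem=[0,0,10,0]
After op 14 (STO M1): stack=[11,0] mem=[0,4,10,0]
After op 15 (+): stack=[11] mem=[0,4,10,0]
After op 16 (push 13): stack=[11,13] mem=[0,4,10,0]
After op 17 (+): stack=[24] mem=[0,4,10,0]
After op 18 (push 3): stack=[24,3] mem=[0,4,10,0]
After op 19 (/): stack=[8] mem=[0,4,10,0]
After op 20 (dup): stack=[8,8] mem=[0,4,10,0]
After op 21 (-): stack=[0] mem=[0,4,10,0]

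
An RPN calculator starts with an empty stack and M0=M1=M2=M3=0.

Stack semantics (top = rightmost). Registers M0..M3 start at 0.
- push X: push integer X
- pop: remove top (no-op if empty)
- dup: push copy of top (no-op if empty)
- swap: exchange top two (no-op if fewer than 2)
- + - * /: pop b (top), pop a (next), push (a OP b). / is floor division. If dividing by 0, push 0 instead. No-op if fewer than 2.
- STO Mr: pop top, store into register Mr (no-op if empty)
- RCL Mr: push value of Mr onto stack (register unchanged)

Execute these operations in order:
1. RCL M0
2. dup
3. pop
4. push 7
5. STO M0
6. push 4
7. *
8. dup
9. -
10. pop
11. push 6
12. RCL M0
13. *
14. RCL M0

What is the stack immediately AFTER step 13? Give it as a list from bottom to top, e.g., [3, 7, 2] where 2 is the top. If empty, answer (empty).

After op 1 (RCL M0): stack=[0] mem=[0,0,0,0]
After op 2 (dup): stack=[0,0] mem=[0,0,0,0]
After op 3 (pop): stack=[0] mem=[0,0,0,0]
After op 4 (push 7): stack=[0,7] mem=[0,0,0,0]
After op 5 (STO M0): stack=[0] mem=[7,0,0,0]
After op 6 (push 4): stack=[0,4] mem=[7,0,0,0]
After op 7 (*): stack=[0] mem=[7,0,0,0]
After op 8 (dup): stack=[0,0] mem=[7,0,0,0]
After op 9 (-): stack=[0] mem=[7,0,0,0]
After op 10 (pop): stack=[empty] mem=[7,0,0,0]
After op 11 (push 6): stack=[6] mem=[7,0,0,0]
After op 12 (RCL M0): stack=[6,7] mem=[7,0,0,0]
After op 13 (*): stack=[42] mem=[7,0,0,0]

[42]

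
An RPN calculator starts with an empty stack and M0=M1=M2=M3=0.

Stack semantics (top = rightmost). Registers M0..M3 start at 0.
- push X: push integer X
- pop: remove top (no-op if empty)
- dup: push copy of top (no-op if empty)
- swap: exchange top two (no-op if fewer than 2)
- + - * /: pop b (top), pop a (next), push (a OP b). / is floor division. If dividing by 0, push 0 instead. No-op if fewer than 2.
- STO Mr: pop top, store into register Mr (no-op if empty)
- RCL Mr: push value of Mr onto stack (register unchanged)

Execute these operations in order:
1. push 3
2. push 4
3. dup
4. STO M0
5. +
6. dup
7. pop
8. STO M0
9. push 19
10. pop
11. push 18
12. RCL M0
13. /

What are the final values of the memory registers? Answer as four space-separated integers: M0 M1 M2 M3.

Answer: 7 0 0 0

Derivation:
After op 1 (push 3): stack=[3] mem=[0,0,0,0]
After op 2 (push 4): stack=[3,4] mem=[0,0,0,0]
After op 3 (dup): stack=[3,4,4] mem=[0,0,0,0]
After op 4 (STO M0): stack=[3,4] mem=[4,0,0,0]
After op 5 (+): stack=[7] mem=[4,0,0,0]
After op 6 (dup): stack=[7,7] mem=[4,0,0,0]
After op 7 (pop): stack=[7] mem=[4,0,0,0]
After op 8 (STO M0): stack=[empty] mem=[7,0,0,0]
After op 9 (push 19): stack=[19] mem=[7,0,0,0]
After op 10 (pop): stack=[empty] mem=[7,0,0,0]
After op 11 (push 18): stack=[18] mem=[7,0,0,0]
After op 12 (RCL M0): stack=[18,7] mem=[7,0,0,0]
After op 13 (/): stack=[2] mem=[7,0,0,0]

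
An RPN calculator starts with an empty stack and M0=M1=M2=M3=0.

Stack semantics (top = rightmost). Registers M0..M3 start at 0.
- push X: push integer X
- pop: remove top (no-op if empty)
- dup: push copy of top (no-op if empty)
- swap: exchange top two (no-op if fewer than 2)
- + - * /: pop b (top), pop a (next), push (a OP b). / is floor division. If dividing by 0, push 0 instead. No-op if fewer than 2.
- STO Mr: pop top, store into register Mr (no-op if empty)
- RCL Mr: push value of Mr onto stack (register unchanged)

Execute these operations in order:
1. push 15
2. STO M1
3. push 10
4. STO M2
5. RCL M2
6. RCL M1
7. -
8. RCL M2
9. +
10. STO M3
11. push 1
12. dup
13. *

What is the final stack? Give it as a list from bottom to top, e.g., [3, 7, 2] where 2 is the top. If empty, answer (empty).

After op 1 (push 15): stack=[15] mem=[0,0,0,0]
After op 2 (STO M1): stack=[empty] mem=[0,15,0,0]
After op 3 (push 10): stack=[10] mem=[0,15,0,0]
After op 4 (STO M2): stack=[empty] mem=[0,15,10,0]
After op 5 (RCL M2): stack=[10] mem=[0,15,10,0]
After op 6 (RCL M1): stack=[10,15] mem=[0,15,10,0]
After op 7 (-): stack=[-5] mem=[0,15,10,0]
After op 8 (RCL M2): stack=[-5,10] mem=[0,15,10,0]
After op 9 (+): stack=[5] mem=[0,15,10,0]
After op 10 (STO M3): stack=[empty] mem=[0,15,10,5]
After op 11 (push 1): stack=[1] mem=[0,15,10,5]
After op 12 (dup): stack=[1,1] mem=[0,15,10,5]
After op 13 (*): stack=[1] mem=[0,15,10,5]

Answer: [1]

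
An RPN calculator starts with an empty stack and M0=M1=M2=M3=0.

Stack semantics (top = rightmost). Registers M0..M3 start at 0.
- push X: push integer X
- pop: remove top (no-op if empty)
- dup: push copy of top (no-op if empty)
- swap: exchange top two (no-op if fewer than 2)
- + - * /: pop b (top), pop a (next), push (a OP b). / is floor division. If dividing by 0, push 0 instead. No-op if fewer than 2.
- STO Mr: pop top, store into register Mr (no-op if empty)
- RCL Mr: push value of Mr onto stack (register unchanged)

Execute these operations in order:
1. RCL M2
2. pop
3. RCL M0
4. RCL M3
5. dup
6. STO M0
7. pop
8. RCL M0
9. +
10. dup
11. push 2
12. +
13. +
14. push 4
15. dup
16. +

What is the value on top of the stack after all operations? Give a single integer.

After op 1 (RCL M2): stack=[0] mem=[0,0,0,0]
After op 2 (pop): stack=[empty] mem=[0,0,0,0]
After op 3 (RCL M0): stack=[0] mem=[0,0,0,0]
After op 4 (RCL M3): stack=[0,0] mem=[0,0,0,0]
After op 5 (dup): stack=[0,0,0] mem=[0,0,0,0]
After op 6 (STO M0): stack=[0,0] mem=[0,0,0,0]
After op 7 (pop): stack=[0] mem=[0,0,0,0]
After op 8 (RCL M0): stack=[0,0] mem=[0,0,0,0]
After op 9 (+): stack=[0] mem=[0,0,0,0]
After op 10 (dup): stack=[0,0] mem=[0,0,0,0]
After op 11 (push 2): stack=[0,0,2] mem=[0,0,0,0]
After op 12 (+): stack=[0,2] mem=[0,0,0,0]
After op 13 (+): stack=[2] mem=[0,0,0,0]
After op 14 (push 4): stack=[2,4] mem=[0,0,0,0]
After op 15 (dup): stack=[2,4,4] mem=[0,0,0,0]
After op 16 (+): stack=[2,8] mem=[0,0,0,0]

Answer: 8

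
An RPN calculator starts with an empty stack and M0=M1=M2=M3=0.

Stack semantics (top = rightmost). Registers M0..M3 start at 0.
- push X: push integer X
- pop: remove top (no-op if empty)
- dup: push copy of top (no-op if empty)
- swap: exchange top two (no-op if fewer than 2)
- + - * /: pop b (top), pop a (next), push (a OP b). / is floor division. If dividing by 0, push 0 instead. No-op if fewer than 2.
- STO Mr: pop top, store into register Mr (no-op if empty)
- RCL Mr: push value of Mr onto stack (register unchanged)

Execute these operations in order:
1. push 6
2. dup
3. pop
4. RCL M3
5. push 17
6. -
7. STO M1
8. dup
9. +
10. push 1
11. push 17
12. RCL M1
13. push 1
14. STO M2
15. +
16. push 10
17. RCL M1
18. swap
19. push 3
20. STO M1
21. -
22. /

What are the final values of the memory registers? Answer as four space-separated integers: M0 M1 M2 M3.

After op 1 (push 6): stack=[6] mem=[0,0,0,0]
After op 2 (dup): stack=[6,6] mem=[0,0,0,0]
After op 3 (pop): stack=[6] mem=[0,0,0,0]
After op 4 (RCL M3): stack=[6,0] mem=[0,0,0,0]
After op 5 (push 17): stack=[6,0,17] mem=[0,0,0,0]
After op 6 (-): stack=[6,-17] mem=[0,0,0,0]
After op 7 (STO M1): stack=[6] mem=[0,-17,0,0]
After op 8 (dup): stack=[6,6] mem=[0,-17,0,0]
After op 9 (+): stack=[12] mem=[0,-17,0,0]
After op 10 (push 1): stack=[12,1] mem=[0,-17,0,0]
After op 11 (push 17): stack=[12,1,17] mem=[0,-17,0,0]
After op 12 (RCL M1): stack=[12,1,17,-17] mem=[0,-17,0,0]
After op 13 (push 1): stack=[12,1,17,-17,1] mem=[0,-17,0,0]
After op 14 (STO M2): stack=[12,1,17,-17] mem=[0,-17,1,0]
After op 15 (+): stack=[12,1,0] mem=[0,-17,1,0]
After op 16 (push 10): stack=[12,1,0,10] mem=[0,-17,1,0]
After op 17 (RCL M1): stack=[12,1,0,10,-17] mem=[0,-17,1,0]
After op 18 (swap): stack=[12,1,0,-17,10] mem=[0,-17,1,0]
After op 19 (push 3): stack=[12,1,0,-17,10,3] mem=[0,-17,1,0]
After op 20 (STO M1): stack=[12,1,0,-17,10] mem=[0,3,1,0]
After op 21 (-): stack=[12,1,0,-27] mem=[0,3,1,0]
After op 22 (/): stack=[12,1,0] mem=[0,3,1,0]

Answer: 0 3 1 0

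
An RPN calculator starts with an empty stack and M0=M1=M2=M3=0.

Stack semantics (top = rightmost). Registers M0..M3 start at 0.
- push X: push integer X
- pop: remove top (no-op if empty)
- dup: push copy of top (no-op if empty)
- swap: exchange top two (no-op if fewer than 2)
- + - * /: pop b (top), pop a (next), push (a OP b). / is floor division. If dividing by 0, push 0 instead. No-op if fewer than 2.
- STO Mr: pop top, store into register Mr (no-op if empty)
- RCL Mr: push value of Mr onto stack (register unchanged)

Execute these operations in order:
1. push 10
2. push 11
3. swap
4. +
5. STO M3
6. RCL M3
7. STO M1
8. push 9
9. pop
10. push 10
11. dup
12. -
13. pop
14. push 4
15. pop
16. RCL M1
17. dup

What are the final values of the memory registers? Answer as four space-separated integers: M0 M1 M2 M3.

Answer: 0 21 0 21

Derivation:
After op 1 (push 10): stack=[10] mem=[0,0,0,0]
After op 2 (push 11): stack=[10,11] mem=[0,0,0,0]
After op 3 (swap): stack=[11,10] mem=[0,0,0,0]
After op 4 (+): stack=[21] mem=[0,0,0,0]
After op 5 (STO M3): stack=[empty] mem=[0,0,0,21]
After op 6 (RCL M3): stack=[21] mem=[0,0,0,21]
After op 7 (STO M1): stack=[empty] mem=[0,21,0,21]
After op 8 (push 9): stack=[9] mem=[0,21,0,21]
After op 9 (pop): stack=[empty] mem=[0,21,0,21]
After op 10 (push 10): stack=[10] mem=[0,21,0,21]
After op 11 (dup): stack=[10,10] mem=[0,21,0,21]
After op 12 (-): stack=[0] mem=[0,21,0,21]
After op 13 (pop): stack=[empty] mem=[0,21,0,21]
After op 14 (push 4): stack=[4] mem=[0,21,0,21]
After op 15 (pop): stack=[empty] mem=[0,21,0,21]
After op 16 (RCL M1): stack=[21] mem=[0,21,0,21]
After op 17 (dup): stack=[21,21] mem=[0,21,0,21]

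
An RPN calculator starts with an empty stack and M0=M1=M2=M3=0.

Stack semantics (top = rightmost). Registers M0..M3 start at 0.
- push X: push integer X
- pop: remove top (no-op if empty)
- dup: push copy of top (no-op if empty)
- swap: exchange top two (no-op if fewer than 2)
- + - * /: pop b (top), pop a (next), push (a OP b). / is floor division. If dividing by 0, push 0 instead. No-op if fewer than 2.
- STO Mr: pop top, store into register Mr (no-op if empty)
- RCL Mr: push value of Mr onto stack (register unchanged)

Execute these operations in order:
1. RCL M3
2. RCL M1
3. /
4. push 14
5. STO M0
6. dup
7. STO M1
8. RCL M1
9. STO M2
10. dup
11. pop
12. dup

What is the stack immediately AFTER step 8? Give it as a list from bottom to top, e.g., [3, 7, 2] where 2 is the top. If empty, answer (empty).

After op 1 (RCL M3): stack=[0] mem=[0,0,0,0]
After op 2 (RCL M1): stack=[0,0] mem=[0,0,0,0]
After op 3 (/): stack=[0] mem=[0,0,0,0]
After op 4 (push 14): stack=[0,14] mem=[0,0,0,0]
After op 5 (STO M0): stack=[0] mem=[14,0,0,0]
After op 6 (dup): stack=[0,0] mem=[14,0,0,0]
After op 7 (STO M1): stack=[0] mem=[14,0,0,0]
After op 8 (RCL M1): stack=[0,0] mem=[14,0,0,0]

[0, 0]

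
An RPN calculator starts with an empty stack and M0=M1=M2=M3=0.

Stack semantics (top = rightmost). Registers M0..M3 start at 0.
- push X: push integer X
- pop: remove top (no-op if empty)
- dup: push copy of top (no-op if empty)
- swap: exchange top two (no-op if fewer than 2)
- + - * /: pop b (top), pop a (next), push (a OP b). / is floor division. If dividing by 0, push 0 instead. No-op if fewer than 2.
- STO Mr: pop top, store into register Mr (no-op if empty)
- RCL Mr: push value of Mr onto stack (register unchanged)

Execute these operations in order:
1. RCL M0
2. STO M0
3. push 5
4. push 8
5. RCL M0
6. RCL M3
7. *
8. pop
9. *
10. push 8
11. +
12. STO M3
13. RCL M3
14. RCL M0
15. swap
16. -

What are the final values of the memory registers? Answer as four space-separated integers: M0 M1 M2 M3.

Answer: 0 0 0 48

Derivation:
After op 1 (RCL M0): stack=[0] mem=[0,0,0,0]
After op 2 (STO M0): stack=[empty] mem=[0,0,0,0]
After op 3 (push 5): stack=[5] mem=[0,0,0,0]
After op 4 (push 8): stack=[5,8] mem=[0,0,0,0]
After op 5 (RCL M0): stack=[5,8,0] mem=[0,0,0,0]
After op 6 (RCL M3): stack=[5,8,0,0] mem=[0,0,0,0]
After op 7 (*): stack=[5,8,0] mem=[0,0,0,0]
After op 8 (pop): stack=[5,8] mem=[0,0,0,0]
After op 9 (*): stack=[40] mem=[0,0,0,0]
After op 10 (push 8): stack=[40,8] mem=[0,0,0,0]
After op 11 (+): stack=[48] mem=[0,0,0,0]
After op 12 (STO M3): stack=[empty] mem=[0,0,0,48]
After op 13 (RCL M3): stack=[48] mem=[0,0,0,48]
After op 14 (RCL M0): stack=[48,0] mem=[0,0,0,48]
After op 15 (swap): stack=[0,48] mem=[0,0,0,48]
After op 16 (-): stack=[-48] mem=[0,0,0,48]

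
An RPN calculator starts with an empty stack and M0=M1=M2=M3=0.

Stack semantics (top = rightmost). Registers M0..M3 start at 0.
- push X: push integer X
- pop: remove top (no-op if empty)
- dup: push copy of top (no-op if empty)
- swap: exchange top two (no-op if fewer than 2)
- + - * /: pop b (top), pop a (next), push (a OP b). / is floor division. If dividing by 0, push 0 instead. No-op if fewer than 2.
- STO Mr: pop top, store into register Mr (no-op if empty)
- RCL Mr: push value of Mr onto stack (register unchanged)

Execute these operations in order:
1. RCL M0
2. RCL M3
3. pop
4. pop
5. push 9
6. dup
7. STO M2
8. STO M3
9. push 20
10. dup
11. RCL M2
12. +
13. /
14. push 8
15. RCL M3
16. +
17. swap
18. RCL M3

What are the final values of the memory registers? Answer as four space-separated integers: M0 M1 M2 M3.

After op 1 (RCL M0): stack=[0] mem=[0,0,0,0]
After op 2 (RCL M3): stack=[0,0] mem=[0,0,0,0]
After op 3 (pop): stack=[0] mem=[0,0,0,0]
After op 4 (pop): stack=[empty] mem=[0,0,0,0]
After op 5 (push 9): stack=[9] mem=[0,0,0,0]
After op 6 (dup): stack=[9,9] mem=[0,0,0,0]
After op 7 (STO M2): stack=[9] mem=[0,0,9,0]
After op 8 (STO M3): stack=[empty] mem=[0,0,9,9]
After op 9 (push 20): stack=[20] mem=[0,0,9,9]
After op 10 (dup): stack=[20,20] mem=[0,0,9,9]
After op 11 (RCL M2): stack=[20,20,9] mem=[0,0,9,9]
After op 12 (+): stack=[20,29] mem=[0,0,9,9]
After op 13 (/): stack=[0] mem=[0,0,9,9]
After op 14 (push 8): stack=[0,8] mem=[0,0,9,9]
After op 15 (RCL M3): stack=[0,8,9] mem=[0,0,9,9]
After op 16 (+): stack=[0,17] mem=[0,0,9,9]
After op 17 (swap): stack=[17,0] mem=[0,0,9,9]
After op 18 (RCL M3): stack=[17,0,9] mem=[0,0,9,9]

Answer: 0 0 9 9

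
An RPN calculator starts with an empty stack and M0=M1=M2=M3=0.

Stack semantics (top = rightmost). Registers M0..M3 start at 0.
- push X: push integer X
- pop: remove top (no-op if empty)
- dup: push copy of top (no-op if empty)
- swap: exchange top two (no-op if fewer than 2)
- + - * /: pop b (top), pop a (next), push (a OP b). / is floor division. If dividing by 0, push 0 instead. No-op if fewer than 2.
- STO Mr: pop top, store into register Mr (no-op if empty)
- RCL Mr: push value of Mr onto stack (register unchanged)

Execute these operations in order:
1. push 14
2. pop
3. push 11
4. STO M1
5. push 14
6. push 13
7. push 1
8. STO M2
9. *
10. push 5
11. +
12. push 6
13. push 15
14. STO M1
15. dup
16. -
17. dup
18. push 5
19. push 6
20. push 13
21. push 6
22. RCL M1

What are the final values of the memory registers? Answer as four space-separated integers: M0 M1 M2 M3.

After op 1 (push 14): stack=[14] mem=[0,0,0,0]
After op 2 (pop): stack=[empty] mem=[0,0,0,0]
After op 3 (push 11): stack=[11] mem=[0,0,0,0]
After op 4 (STO M1): stack=[empty] mem=[0,11,0,0]
After op 5 (push 14): stack=[14] mem=[0,11,0,0]
After op 6 (push 13): stack=[14,13] mem=[0,11,0,0]
After op 7 (push 1): stack=[14,13,1] mem=[0,11,0,0]
After op 8 (STO M2): stack=[14,13] mem=[0,11,1,0]
After op 9 (*): stack=[182] mem=[0,11,1,0]
After op 10 (push 5): stack=[182,5] mem=[0,11,1,0]
After op 11 (+): stack=[187] mem=[0,11,1,0]
After op 12 (push 6): stack=[187,6] mem=[0,11,1,0]
After op 13 (push 15): stack=[187,6,15] mem=[0,11,1,0]
After op 14 (STO M1): stack=[187,6] mem=[0,15,1,0]
After op 15 (dup): stack=[187,6,6] mem=[0,15,1,0]
After op 16 (-): stack=[187,0] mem=[0,15,1,0]
After op 17 (dup): stack=[187,0,0] mem=[0,15,1,0]
After op 18 (push 5): stack=[187,0,0,5] mem=[0,15,1,0]
After op 19 (push 6): stack=[187,0,0,5,6] mem=[0,15,1,0]
After op 20 (push 13): stack=[187,0,0,5,6,13] mem=[0,15,1,0]
After op 21 (push 6): stack=[187,0,0,5,6,13,6] mem=[0,15,1,0]
After op 22 (RCL M1): stack=[187,0,0,5,6,13,6,15] mem=[0,15,1,0]

Answer: 0 15 1 0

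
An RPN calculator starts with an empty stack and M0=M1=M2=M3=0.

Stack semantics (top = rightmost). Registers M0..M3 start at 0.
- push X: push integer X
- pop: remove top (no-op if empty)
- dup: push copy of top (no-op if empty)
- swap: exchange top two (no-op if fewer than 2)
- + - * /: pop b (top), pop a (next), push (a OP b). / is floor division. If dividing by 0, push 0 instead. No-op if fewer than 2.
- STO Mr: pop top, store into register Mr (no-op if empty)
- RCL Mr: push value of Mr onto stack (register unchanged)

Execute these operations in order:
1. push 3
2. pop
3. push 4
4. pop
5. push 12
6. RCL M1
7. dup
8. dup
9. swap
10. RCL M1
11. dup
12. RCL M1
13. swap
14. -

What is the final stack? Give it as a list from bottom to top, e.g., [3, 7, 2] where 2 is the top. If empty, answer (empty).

After op 1 (push 3): stack=[3] mem=[0,0,0,0]
After op 2 (pop): stack=[empty] mem=[0,0,0,0]
After op 3 (push 4): stack=[4] mem=[0,0,0,0]
After op 4 (pop): stack=[empty] mem=[0,0,0,0]
After op 5 (push 12): stack=[12] mem=[0,0,0,0]
After op 6 (RCL M1): stack=[12,0] mem=[0,0,0,0]
After op 7 (dup): stack=[12,0,0] mem=[0,0,0,0]
After op 8 (dup): stack=[12,0,0,0] mem=[0,0,0,0]
After op 9 (swap): stack=[12,0,0,0] mem=[0,0,0,0]
After op 10 (RCL M1): stack=[12,0,0,0,0] mem=[0,0,0,0]
After op 11 (dup): stack=[12,0,0,0,0,0] mem=[0,0,0,0]
After op 12 (RCL M1): stack=[12,0,0,0,0,0,0] mem=[0,0,0,0]
After op 13 (swap): stack=[12,0,0,0,0,0,0] mem=[0,0,0,0]
After op 14 (-): stack=[12,0,0,0,0,0] mem=[0,0,0,0]

Answer: [12, 0, 0, 0, 0, 0]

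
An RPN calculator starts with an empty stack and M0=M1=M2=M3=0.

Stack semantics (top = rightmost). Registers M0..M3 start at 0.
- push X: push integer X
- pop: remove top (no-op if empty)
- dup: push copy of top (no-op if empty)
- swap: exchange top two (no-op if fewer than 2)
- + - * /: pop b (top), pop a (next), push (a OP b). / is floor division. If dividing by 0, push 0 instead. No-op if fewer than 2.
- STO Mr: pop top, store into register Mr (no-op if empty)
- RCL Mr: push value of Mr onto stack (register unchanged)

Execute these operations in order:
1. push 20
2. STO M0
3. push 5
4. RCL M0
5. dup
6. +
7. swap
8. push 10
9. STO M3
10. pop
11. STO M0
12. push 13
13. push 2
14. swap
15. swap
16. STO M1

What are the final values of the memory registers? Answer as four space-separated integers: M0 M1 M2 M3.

After op 1 (push 20): stack=[20] mem=[0,0,0,0]
After op 2 (STO M0): stack=[empty] mem=[20,0,0,0]
After op 3 (push 5): stack=[5] mem=[20,0,0,0]
After op 4 (RCL M0): stack=[5,20] mem=[20,0,0,0]
After op 5 (dup): stack=[5,20,20] mem=[20,0,0,0]
After op 6 (+): stack=[5,40] mem=[20,0,0,0]
After op 7 (swap): stack=[40,5] mem=[20,0,0,0]
After op 8 (push 10): stack=[40,5,10] mem=[20,0,0,0]
After op 9 (STO M3): stack=[40,5] mem=[20,0,0,10]
After op 10 (pop): stack=[40] mem=[20,0,0,10]
After op 11 (STO M0): stack=[empty] mem=[40,0,0,10]
After op 12 (push 13): stack=[13] mem=[40,0,0,10]
After op 13 (push 2): stack=[13,2] mem=[40,0,0,10]
After op 14 (swap): stack=[2,13] mem=[40,0,0,10]
After op 15 (swap): stack=[13,2] mem=[40,0,0,10]
After op 16 (STO M1): stack=[13] mem=[40,2,0,10]

Answer: 40 2 0 10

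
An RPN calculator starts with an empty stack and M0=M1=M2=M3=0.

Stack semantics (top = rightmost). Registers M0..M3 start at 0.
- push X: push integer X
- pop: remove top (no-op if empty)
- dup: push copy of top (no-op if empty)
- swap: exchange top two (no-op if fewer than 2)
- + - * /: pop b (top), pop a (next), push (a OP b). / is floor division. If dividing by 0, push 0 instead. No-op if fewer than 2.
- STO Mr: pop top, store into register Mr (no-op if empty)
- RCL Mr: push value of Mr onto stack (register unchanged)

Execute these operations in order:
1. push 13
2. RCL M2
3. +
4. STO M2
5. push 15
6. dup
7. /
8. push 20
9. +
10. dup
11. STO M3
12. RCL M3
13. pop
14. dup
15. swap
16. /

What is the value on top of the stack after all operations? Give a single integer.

After op 1 (push 13): stack=[13] mem=[0,0,0,0]
After op 2 (RCL M2): stack=[13,0] mem=[0,0,0,0]
After op 3 (+): stack=[13] mem=[0,0,0,0]
After op 4 (STO M2): stack=[empty] mem=[0,0,13,0]
After op 5 (push 15): stack=[15] mem=[0,0,13,0]
After op 6 (dup): stack=[15,15] mem=[0,0,13,0]
After op 7 (/): stack=[1] mem=[0,0,13,0]
After op 8 (push 20): stack=[1,20] mem=[0,0,13,0]
After op 9 (+): stack=[21] mem=[0,0,13,0]
After op 10 (dup): stack=[21,21] mem=[0,0,13,0]
After op 11 (STO M3): stack=[21] mem=[0,0,13,21]
After op 12 (RCL M3): stack=[21,21] mem=[0,0,13,21]
After op 13 (pop): stack=[21] mem=[0,0,13,21]
After op 14 (dup): stack=[21,21] mem=[0,0,13,21]
After op 15 (swap): stack=[21,21] mem=[0,0,13,21]
After op 16 (/): stack=[1] mem=[0,0,13,21]

Answer: 1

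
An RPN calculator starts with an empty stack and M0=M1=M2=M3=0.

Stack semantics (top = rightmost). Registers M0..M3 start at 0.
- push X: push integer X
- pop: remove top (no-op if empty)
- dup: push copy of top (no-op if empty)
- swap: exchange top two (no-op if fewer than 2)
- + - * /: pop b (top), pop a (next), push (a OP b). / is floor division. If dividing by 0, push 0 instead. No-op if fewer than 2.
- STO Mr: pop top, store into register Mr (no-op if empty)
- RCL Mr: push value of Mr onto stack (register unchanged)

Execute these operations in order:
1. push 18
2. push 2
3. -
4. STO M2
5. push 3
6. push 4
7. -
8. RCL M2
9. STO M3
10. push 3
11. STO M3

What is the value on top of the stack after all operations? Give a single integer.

Answer: -1

Derivation:
After op 1 (push 18): stack=[18] mem=[0,0,0,0]
After op 2 (push 2): stack=[18,2] mem=[0,0,0,0]
After op 3 (-): stack=[16] mem=[0,0,0,0]
After op 4 (STO M2): stack=[empty] mem=[0,0,16,0]
After op 5 (push 3): stack=[3] mem=[0,0,16,0]
After op 6 (push 4): stack=[3,4] mem=[0,0,16,0]
After op 7 (-): stack=[-1] mem=[0,0,16,0]
After op 8 (RCL M2): stack=[-1,16] mem=[0,0,16,0]
After op 9 (STO M3): stack=[-1] mem=[0,0,16,16]
After op 10 (push 3): stack=[-1,3] mem=[0,0,16,16]
After op 11 (STO M3): stack=[-1] mem=[0,0,16,3]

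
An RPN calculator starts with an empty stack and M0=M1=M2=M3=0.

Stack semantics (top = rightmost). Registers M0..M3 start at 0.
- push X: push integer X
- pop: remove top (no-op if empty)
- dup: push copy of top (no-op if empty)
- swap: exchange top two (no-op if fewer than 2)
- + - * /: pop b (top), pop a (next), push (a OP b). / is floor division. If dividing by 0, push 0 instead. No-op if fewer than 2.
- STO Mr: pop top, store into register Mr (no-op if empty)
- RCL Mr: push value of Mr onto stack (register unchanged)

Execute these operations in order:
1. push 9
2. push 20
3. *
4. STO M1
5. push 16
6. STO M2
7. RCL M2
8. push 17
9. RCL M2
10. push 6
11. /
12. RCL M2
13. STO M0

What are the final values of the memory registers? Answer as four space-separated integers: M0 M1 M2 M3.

Answer: 16 180 16 0

Derivation:
After op 1 (push 9): stack=[9] mem=[0,0,0,0]
After op 2 (push 20): stack=[9,20] mem=[0,0,0,0]
After op 3 (*): stack=[180] mem=[0,0,0,0]
After op 4 (STO M1): stack=[empty] mem=[0,180,0,0]
After op 5 (push 16): stack=[16] mem=[0,180,0,0]
After op 6 (STO M2): stack=[empty] mem=[0,180,16,0]
After op 7 (RCL M2): stack=[16] mem=[0,180,16,0]
After op 8 (push 17): stack=[16,17] mem=[0,180,16,0]
After op 9 (RCL M2): stack=[16,17,16] mem=[0,180,16,0]
After op 10 (push 6): stack=[16,17,16,6] mem=[0,180,16,0]
After op 11 (/): stack=[16,17,2] mem=[0,180,16,0]
After op 12 (RCL M2): stack=[16,17,2,16] mem=[0,180,16,0]
After op 13 (STO M0): stack=[16,17,2] mem=[16,180,16,0]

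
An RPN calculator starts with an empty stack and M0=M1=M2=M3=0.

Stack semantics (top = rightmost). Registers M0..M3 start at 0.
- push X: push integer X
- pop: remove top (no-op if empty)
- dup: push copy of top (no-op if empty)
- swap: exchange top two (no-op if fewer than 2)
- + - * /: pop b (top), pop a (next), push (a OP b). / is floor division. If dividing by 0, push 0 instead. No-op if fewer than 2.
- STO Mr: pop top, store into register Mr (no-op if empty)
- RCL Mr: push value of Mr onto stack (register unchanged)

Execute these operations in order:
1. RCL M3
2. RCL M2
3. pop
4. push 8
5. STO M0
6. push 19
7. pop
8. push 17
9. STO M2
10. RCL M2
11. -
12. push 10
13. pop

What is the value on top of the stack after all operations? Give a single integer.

After op 1 (RCL M3): stack=[0] mem=[0,0,0,0]
After op 2 (RCL M2): stack=[0,0] mem=[0,0,0,0]
After op 3 (pop): stack=[0] mem=[0,0,0,0]
After op 4 (push 8): stack=[0,8] mem=[0,0,0,0]
After op 5 (STO M0): stack=[0] mem=[8,0,0,0]
After op 6 (push 19): stack=[0,19] mem=[8,0,0,0]
After op 7 (pop): stack=[0] mem=[8,0,0,0]
After op 8 (push 17): stack=[0,17] mem=[8,0,0,0]
After op 9 (STO M2): stack=[0] mem=[8,0,17,0]
After op 10 (RCL M2): stack=[0,17] mem=[8,0,17,0]
After op 11 (-): stack=[-17] mem=[8,0,17,0]
After op 12 (push 10): stack=[-17,10] mem=[8,0,17,0]
After op 13 (pop): stack=[-17] mem=[8,0,17,0]

Answer: -17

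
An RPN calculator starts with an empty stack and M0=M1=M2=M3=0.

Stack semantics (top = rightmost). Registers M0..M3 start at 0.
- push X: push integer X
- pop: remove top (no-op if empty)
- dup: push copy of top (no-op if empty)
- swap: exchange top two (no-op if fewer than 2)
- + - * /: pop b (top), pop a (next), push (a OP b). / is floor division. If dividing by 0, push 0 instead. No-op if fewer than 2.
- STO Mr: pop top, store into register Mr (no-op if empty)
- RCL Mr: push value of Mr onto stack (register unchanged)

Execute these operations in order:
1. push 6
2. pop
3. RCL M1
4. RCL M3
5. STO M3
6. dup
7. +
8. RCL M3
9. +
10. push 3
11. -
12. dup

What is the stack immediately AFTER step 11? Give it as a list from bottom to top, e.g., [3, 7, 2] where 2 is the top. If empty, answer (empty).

After op 1 (push 6): stack=[6] mem=[0,0,0,0]
After op 2 (pop): stack=[empty] mem=[0,0,0,0]
After op 3 (RCL M1): stack=[0] mem=[0,0,0,0]
After op 4 (RCL M3): stack=[0,0] mem=[0,0,0,0]
After op 5 (STO M3): stack=[0] mem=[0,0,0,0]
After op 6 (dup): stack=[0,0] mem=[0,0,0,0]
After op 7 (+): stack=[0] mem=[0,0,0,0]
After op 8 (RCL M3): stack=[0,0] mem=[0,0,0,0]
After op 9 (+): stack=[0] mem=[0,0,0,0]
After op 10 (push 3): stack=[0,3] mem=[0,0,0,0]
After op 11 (-): stack=[-3] mem=[0,0,0,0]

[-3]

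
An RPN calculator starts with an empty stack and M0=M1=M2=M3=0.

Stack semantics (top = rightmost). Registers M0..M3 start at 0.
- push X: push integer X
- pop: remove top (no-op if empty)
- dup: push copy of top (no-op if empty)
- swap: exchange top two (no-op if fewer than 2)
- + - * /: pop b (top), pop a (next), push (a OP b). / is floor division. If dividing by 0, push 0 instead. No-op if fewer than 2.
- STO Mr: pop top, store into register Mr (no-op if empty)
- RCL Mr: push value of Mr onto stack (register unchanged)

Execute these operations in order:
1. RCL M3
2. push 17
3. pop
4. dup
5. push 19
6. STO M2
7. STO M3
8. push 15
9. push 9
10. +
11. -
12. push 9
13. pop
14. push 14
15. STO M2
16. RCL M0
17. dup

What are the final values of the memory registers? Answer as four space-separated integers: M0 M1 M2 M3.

After op 1 (RCL M3): stack=[0] mem=[0,0,0,0]
After op 2 (push 17): stack=[0,17] mem=[0,0,0,0]
After op 3 (pop): stack=[0] mem=[0,0,0,0]
After op 4 (dup): stack=[0,0] mem=[0,0,0,0]
After op 5 (push 19): stack=[0,0,19] mem=[0,0,0,0]
After op 6 (STO M2): stack=[0,0] mem=[0,0,19,0]
After op 7 (STO M3): stack=[0] mem=[0,0,19,0]
After op 8 (push 15): stack=[0,15] mem=[0,0,19,0]
After op 9 (push 9): stack=[0,15,9] mem=[0,0,19,0]
After op 10 (+): stack=[0,24] mem=[0,0,19,0]
After op 11 (-): stack=[-24] mem=[0,0,19,0]
After op 12 (push 9): stack=[-24,9] mem=[0,0,19,0]
After op 13 (pop): stack=[-24] mem=[0,0,19,0]
After op 14 (push 14): stack=[-24,14] mem=[0,0,19,0]
After op 15 (STO M2): stack=[-24] mem=[0,0,14,0]
After op 16 (RCL M0): stack=[-24,0] mem=[0,0,14,0]
After op 17 (dup): stack=[-24,0,0] mem=[0,0,14,0]

Answer: 0 0 14 0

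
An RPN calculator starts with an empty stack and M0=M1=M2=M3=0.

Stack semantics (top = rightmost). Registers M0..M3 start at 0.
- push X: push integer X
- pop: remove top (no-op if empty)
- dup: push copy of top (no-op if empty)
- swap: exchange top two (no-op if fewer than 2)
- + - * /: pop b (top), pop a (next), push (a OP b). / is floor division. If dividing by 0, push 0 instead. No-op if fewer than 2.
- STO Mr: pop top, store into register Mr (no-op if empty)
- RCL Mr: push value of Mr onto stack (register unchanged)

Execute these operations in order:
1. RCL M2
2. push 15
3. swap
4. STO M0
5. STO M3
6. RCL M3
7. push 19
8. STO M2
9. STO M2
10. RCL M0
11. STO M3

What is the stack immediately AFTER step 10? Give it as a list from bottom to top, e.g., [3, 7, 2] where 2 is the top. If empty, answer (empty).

After op 1 (RCL M2): stack=[0] mem=[0,0,0,0]
After op 2 (push 15): stack=[0,15] mem=[0,0,0,0]
After op 3 (swap): stack=[15,0] mem=[0,0,0,0]
After op 4 (STO M0): stack=[15] mem=[0,0,0,0]
After op 5 (STO M3): stack=[empty] mem=[0,0,0,15]
After op 6 (RCL M3): stack=[15] mem=[0,0,0,15]
After op 7 (push 19): stack=[15,19] mem=[0,0,0,15]
After op 8 (STO M2): stack=[15] mem=[0,0,19,15]
After op 9 (STO M2): stack=[empty] mem=[0,0,15,15]
After op 10 (RCL M0): stack=[0] mem=[0,0,15,15]

[0]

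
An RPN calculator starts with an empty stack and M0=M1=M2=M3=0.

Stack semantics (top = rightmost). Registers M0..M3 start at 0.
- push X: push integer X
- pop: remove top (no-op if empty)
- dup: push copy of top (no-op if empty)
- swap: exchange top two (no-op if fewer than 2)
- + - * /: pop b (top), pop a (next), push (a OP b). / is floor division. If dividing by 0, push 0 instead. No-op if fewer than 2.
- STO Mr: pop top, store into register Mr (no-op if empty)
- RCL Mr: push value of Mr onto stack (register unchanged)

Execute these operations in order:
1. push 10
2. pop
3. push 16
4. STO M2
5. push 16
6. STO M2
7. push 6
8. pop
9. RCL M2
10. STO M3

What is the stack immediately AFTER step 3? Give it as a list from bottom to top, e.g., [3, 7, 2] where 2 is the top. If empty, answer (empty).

After op 1 (push 10): stack=[10] mem=[0,0,0,0]
After op 2 (pop): stack=[empty] mem=[0,0,0,0]
After op 3 (push 16): stack=[16] mem=[0,0,0,0]

[16]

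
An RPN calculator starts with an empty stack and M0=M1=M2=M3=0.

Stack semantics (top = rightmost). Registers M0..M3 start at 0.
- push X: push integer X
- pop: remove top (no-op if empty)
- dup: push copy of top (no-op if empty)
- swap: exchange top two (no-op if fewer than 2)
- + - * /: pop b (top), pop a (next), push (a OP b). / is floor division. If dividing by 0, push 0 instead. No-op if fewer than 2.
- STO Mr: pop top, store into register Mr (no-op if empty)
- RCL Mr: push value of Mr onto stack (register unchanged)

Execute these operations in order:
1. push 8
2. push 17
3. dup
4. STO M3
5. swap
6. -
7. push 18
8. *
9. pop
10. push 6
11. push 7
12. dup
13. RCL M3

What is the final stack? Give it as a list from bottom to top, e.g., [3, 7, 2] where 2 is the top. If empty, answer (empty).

After op 1 (push 8): stack=[8] mem=[0,0,0,0]
After op 2 (push 17): stack=[8,17] mem=[0,0,0,0]
After op 3 (dup): stack=[8,17,17] mem=[0,0,0,0]
After op 4 (STO M3): stack=[8,17] mem=[0,0,0,17]
After op 5 (swap): stack=[17,8] mem=[0,0,0,17]
After op 6 (-): stack=[9] mem=[0,0,0,17]
After op 7 (push 18): stack=[9,18] mem=[0,0,0,17]
After op 8 (*): stack=[162] mem=[0,0,0,17]
After op 9 (pop): stack=[empty] mem=[0,0,0,17]
After op 10 (push 6): stack=[6] mem=[0,0,0,17]
After op 11 (push 7): stack=[6,7] mem=[0,0,0,17]
After op 12 (dup): stack=[6,7,7] mem=[0,0,0,17]
After op 13 (RCL M3): stack=[6,7,7,17] mem=[0,0,0,17]

Answer: [6, 7, 7, 17]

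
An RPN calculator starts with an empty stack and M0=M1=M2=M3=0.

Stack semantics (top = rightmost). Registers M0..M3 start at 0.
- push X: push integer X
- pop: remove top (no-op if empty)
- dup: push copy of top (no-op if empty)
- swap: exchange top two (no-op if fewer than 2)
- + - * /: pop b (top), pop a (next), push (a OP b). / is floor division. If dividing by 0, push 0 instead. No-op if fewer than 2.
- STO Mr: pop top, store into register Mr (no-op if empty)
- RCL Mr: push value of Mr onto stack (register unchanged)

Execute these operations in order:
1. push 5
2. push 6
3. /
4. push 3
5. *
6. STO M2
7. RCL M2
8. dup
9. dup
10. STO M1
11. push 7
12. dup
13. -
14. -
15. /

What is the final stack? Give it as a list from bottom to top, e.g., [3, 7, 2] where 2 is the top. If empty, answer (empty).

Answer: [0]

Derivation:
After op 1 (push 5): stack=[5] mem=[0,0,0,0]
After op 2 (push 6): stack=[5,6] mem=[0,0,0,0]
After op 3 (/): stack=[0] mem=[0,0,0,0]
After op 4 (push 3): stack=[0,3] mem=[0,0,0,0]
After op 5 (*): stack=[0] mem=[0,0,0,0]
After op 6 (STO M2): stack=[empty] mem=[0,0,0,0]
After op 7 (RCL M2): stack=[0] mem=[0,0,0,0]
After op 8 (dup): stack=[0,0] mem=[0,0,0,0]
After op 9 (dup): stack=[0,0,0] mem=[0,0,0,0]
After op 10 (STO M1): stack=[0,0] mem=[0,0,0,0]
After op 11 (push 7): stack=[0,0,7] mem=[0,0,0,0]
After op 12 (dup): stack=[0,0,7,7] mem=[0,0,0,0]
After op 13 (-): stack=[0,0,0] mem=[0,0,0,0]
After op 14 (-): stack=[0,0] mem=[0,0,0,0]
After op 15 (/): stack=[0] mem=[0,0,0,0]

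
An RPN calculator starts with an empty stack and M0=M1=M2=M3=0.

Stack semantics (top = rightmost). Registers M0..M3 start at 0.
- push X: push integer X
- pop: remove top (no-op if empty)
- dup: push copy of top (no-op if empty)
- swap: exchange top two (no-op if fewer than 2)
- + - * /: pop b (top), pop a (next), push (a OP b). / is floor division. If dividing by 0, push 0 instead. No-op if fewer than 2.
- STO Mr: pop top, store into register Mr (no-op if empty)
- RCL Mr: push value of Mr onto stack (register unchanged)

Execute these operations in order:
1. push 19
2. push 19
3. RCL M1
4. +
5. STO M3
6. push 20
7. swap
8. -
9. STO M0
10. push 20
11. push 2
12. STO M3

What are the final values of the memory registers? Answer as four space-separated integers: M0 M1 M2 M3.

After op 1 (push 19): stack=[19] mem=[0,0,0,0]
After op 2 (push 19): stack=[19,19] mem=[0,0,0,0]
After op 3 (RCL M1): stack=[19,19,0] mem=[0,0,0,0]
After op 4 (+): stack=[19,19] mem=[0,0,0,0]
After op 5 (STO M3): stack=[19] mem=[0,0,0,19]
After op 6 (push 20): stack=[19,20] mem=[0,0,0,19]
After op 7 (swap): stack=[20,19] mem=[0,0,0,19]
After op 8 (-): stack=[1] mem=[0,0,0,19]
After op 9 (STO M0): stack=[empty] mem=[1,0,0,19]
After op 10 (push 20): stack=[20] mem=[1,0,0,19]
After op 11 (push 2): stack=[20,2] mem=[1,0,0,19]
After op 12 (STO M3): stack=[20] mem=[1,0,0,2]

Answer: 1 0 0 2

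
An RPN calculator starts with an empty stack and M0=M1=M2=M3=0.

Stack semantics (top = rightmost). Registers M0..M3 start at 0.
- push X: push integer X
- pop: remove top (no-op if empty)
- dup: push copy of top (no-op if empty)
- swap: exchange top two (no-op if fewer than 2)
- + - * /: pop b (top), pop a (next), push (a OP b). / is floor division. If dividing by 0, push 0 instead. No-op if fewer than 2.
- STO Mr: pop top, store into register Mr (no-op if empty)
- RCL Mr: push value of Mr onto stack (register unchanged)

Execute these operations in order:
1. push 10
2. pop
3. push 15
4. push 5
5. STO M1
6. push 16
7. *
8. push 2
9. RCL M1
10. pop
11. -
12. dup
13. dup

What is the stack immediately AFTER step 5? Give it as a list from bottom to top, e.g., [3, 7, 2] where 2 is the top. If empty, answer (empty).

After op 1 (push 10): stack=[10] mem=[0,0,0,0]
After op 2 (pop): stack=[empty] mem=[0,0,0,0]
After op 3 (push 15): stack=[15] mem=[0,0,0,0]
After op 4 (push 5): stack=[15,5] mem=[0,0,0,0]
After op 5 (STO M1): stack=[15] mem=[0,5,0,0]

[15]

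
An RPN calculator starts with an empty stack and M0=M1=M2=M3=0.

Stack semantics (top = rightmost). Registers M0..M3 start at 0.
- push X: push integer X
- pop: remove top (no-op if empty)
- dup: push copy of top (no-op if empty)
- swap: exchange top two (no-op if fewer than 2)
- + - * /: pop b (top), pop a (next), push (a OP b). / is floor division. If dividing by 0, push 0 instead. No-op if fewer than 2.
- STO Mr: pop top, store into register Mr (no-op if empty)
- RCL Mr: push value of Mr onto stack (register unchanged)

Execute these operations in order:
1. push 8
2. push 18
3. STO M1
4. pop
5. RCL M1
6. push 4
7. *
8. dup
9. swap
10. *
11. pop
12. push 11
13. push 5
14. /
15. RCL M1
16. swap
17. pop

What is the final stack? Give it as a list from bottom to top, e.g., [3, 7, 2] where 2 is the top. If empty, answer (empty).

Answer: [18]

Derivation:
After op 1 (push 8): stack=[8] mem=[0,0,0,0]
After op 2 (push 18): stack=[8,18] mem=[0,0,0,0]
After op 3 (STO M1): stack=[8] mem=[0,18,0,0]
After op 4 (pop): stack=[empty] mem=[0,18,0,0]
After op 5 (RCL M1): stack=[18] mem=[0,18,0,0]
After op 6 (push 4): stack=[18,4] mem=[0,18,0,0]
After op 7 (*): stack=[72] mem=[0,18,0,0]
After op 8 (dup): stack=[72,72] mem=[0,18,0,0]
After op 9 (swap): stack=[72,72] mem=[0,18,0,0]
After op 10 (*): stack=[5184] mem=[0,18,0,0]
After op 11 (pop): stack=[empty] mem=[0,18,0,0]
After op 12 (push 11): stack=[11] mem=[0,18,0,0]
After op 13 (push 5): stack=[11,5] mem=[0,18,0,0]
After op 14 (/): stack=[2] mem=[0,18,0,0]
After op 15 (RCL M1): stack=[2,18] mem=[0,18,0,0]
After op 16 (swap): stack=[18,2] mem=[0,18,0,0]
After op 17 (pop): stack=[18] mem=[0,18,0,0]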